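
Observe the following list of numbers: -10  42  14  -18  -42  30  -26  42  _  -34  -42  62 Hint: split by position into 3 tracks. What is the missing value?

46

Read the sequence 3 terms at a time; column i is its own pattern.
Subsequence A = -10, -18, -26, -34: linear: a_n = -2 − 8·n.
Subsequence B = 42, -42, 42, -42: the oscillation 42·(−1)^(n+1).
Subsequence C = 14, 30, ?, 62: arithmetic with common difference +16.
So the missing entry in subsequence C is 46.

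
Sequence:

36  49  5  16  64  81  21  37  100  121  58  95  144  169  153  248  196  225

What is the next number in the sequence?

The slot pattern repeats as AABB (period 4), so there are 2 interleaved tracks.
Subsequence A is 36, 49, 64, 81, 100, 121, 144, 169, 196, 225, which is the squares 6², 7², 8², ….
Subsequence B is 5, 16, 21, 37, 58, 95, 153, 248, which is Fibonacci-style (each term is the sum of the two before it).
Term 19 comes from subsequence B (its 9th entry): 401.

401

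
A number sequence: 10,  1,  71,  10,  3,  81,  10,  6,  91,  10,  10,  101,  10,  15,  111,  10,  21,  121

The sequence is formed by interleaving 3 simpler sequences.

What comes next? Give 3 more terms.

Taking every 3rd term gives 3 separate tracks.
Stream A: 10, 10, 10, 10, 10, 10 — constant 10.
Stream B: 1, 3, 6, 10, 15, 21 — triangular numbers starting at T_1.
Stream C: 71, 81, 91, 101, 111, 121 — linear: a_n = 61 + 10·n.
The 19th slot belongs to stream A; its 7th term is 10.
Position 20 falls in stream B as its term 7, giving 28.
The 21st slot belongs to stream C; its 7th term is 131.

10, 28, 131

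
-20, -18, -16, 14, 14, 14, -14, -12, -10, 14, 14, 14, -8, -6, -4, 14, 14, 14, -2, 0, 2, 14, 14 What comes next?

14

Positions follow the repeating pattern AAABBB; grouping by letter gives 2 tracks.
Track A = -20, -18, -16, -14, -12, -10, -8, -6, -4, -2, 0, 2: linear: a_n = -22 + 2·n.
Track B = 14, 14, 14, 14, 14, 14, 14, 14, 14, 14, 14: constant 14.
Term 24 comes from track B (its 12th entry): 14.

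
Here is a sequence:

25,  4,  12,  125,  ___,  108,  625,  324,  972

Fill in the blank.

Reading positions in blocks of 3 reveals the pattern ABB — 2 tracks woven together.
Stream A: 25, 125, 625 — powers of 5.
Stream B: 4, 12, ?, 108, 324, 972 — a geometric progression (common ratio 3).
Filling stream B at index 3 by its rule yields 36.

36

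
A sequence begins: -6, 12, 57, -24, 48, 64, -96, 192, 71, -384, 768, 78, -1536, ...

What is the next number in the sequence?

3072

The slot pattern repeats as AAB (period 3), so there are 2 interleaved tracks.
Stream A: -6, 12, -24, 48, -96, 192, -384, 768, -1536 — geometric, ×-2 each step.
Stream B: 57, 64, 71, 78 — linear: a_n = 50 + 7·n.
The 14th slot belongs to stream A; its 10th term is 3072.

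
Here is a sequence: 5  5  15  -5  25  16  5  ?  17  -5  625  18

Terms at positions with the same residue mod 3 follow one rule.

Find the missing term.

Split by position mod 3: positions 1, 4, 7, … form one track, and each other residue class forms its own.
Stream A is 5, -5, 5, -5, which is oscillating between 5 and -5.
Stream B is 5, 25, ?, 625, which is successive powers of 5.
Stream C is 15, 16, 17, 18, which is adding 1 each time.
The gap is stream B's term 3; the rule gives 125.

125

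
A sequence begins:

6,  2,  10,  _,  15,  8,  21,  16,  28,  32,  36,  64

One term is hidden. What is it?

4

Taking every 2nd term gives 2 separate tracks.
Track A: 6, 10, 15, 21, 28, 36 — the triangular numbers T_3, T_4, ….
Track B: 2, ?, 8, 16, 32, 64 — powers of 2.
Filling track B at index 2 by its rule yields 4.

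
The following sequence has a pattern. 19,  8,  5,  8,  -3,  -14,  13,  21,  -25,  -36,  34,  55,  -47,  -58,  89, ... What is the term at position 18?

Positions follow the repeating pattern AABB; grouping by letter gives 2 tracks.
Track A: 19, 8, -3, -14, -25, -36, -47, -58. Subtracting 11 each time.
Track B: 5, 8, 13, 21, 34, 55, 89. Fibonacci-style (each term is the sum of the two before it).
Term 18 comes from track A (its 10th entry): -80.

-80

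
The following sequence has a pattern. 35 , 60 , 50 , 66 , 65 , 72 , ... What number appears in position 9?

95

Taking every 2nd term gives 2 separate tracks.
Track A = 35, 50, 65: arithmetic with common difference +15.
Track B = 60, 66, 72: arithmetic, step +6.
Position 9 → track A, term 5 = 95.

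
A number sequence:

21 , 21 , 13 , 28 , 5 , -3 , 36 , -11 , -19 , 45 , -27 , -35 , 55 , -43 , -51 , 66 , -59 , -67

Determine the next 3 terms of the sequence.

Positions follow the repeating pattern ABB; grouping by letter gives 2 tracks.
Track A is 21, 28, 36, 45, 55, 66, which is triangular numbers n(n+1)/2 for n = 6, 7, ….
Track B is 21, 13, 5, -3, -11, -19, -27, -35, -43, -51, -59, -67, which is arithmetic with common difference −8.
Term 19 comes from track A (its 7th entry): 78.
Position 20 falls in track B as its term 13, giving -75.
Term 21 comes from track B (its 14th entry): -83.

78, -75, -83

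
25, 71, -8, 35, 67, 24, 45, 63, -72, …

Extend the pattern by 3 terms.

Taking every 3rd term gives 3 separate tracks.
Subsequence A is 25, 35, 45, which is adding 10 each time.
Subsequence B is 71, 67, 63, which is arithmetic with common difference −4.
Subsequence C is -8, 24, -72, which is geometric, ×-3 each step.
The 10th slot belongs to subsequence A; its 4th term is 55.
Position 11 → subsequence B, term 4 = 59.
Position 12 → subsequence C, term 4 = 216.

55, 59, 216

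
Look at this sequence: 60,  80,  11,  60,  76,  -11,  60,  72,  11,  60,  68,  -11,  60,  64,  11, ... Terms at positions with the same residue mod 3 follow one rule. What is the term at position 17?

Read the sequence 3 terms at a time; column i is its own pattern.
Subsequence A: 60, 60, 60, 60, 60 (the constant sequence 60).
Subsequence B: 80, 76, 72, 68, 64 (arithmetic with common difference −4).
Subsequence C: 11, -11, 11, -11, 11 (alternating ±11).
The 17th slot belongs to subsequence B; its 6th term is 60.

60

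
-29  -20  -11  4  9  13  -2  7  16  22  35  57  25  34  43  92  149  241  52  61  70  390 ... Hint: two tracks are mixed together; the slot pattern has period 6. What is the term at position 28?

The slot pattern repeats as AAABBB (period 6), so there are 2 interleaved tracks.
Track A is -29, -20, -11, -2, 7, 16, 25, 34, 43, 52, 61, 70, which is linear: a_n = -38 + 9·n.
Track B is 4, 9, 13, 22, 35, 57, 92, 149, 241, 390, which is each term equals the sum of the previous two.
The 28th slot belongs to track B; its 13th term is 1652.

1652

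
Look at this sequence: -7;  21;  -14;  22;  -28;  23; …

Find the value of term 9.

Split by position mod 2 into 2 tracks.
Track A: -7, -14, -28 — geometric, ×2 each step.
Track B: 21, 22, 23 — arithmetic with common difference +1.
Position 9 falls in track A as its term 5, giving -112.

-112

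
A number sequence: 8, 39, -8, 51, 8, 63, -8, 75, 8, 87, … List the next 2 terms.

Odd-indexed and even-indexed terms follow separate rules.
Track A: 8, -8, 8, -8, 8. Alternating ±8.
Track B: 39, 51, 63, 75, 87. Arithmetic with common difference +12.
The 11th slot belongs to track A; its 6th term is -8.
Position 12 falls in track B as its term 6, giving 99.

-8, 99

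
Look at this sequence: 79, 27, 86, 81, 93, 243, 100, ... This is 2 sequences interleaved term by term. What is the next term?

729

Positions 1, 3, 5, … form one subsequence and positions 2, 4, 6, … form another.
Track A is 79, 86, 93, 100, which is arithmetic, step +7.
Track B is 27, 81, 243, which is powers 3^3, 3^4, 3^5, ….
Position 8 → track B, term 4 = 729.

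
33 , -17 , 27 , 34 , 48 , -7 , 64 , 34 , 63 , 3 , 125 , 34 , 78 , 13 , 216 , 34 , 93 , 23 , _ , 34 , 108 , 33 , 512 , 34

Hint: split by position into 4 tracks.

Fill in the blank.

The terms cycle through 4 interleaved subsequences.
Stream A is 33, 48, 63, 78, 93, 108, which is adding 15 each time.
Stream B is -17, -7, 3, 13, 23, 33, which is linear: a_n = -27 + 10·n.
Stream C is 27, 64, 125, 216, ?, 512, which is consecutive cubes n³ from n = 3.
Stream D is 34, 34, 34, 34, 34, 34, which is always 34.
The gap is stream C's term 5; the rule gives 343.

343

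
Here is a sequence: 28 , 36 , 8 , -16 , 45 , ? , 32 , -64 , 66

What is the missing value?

55

The slot pattern repeats as AABB (period 4), so there are 2 interleaved tracks.
Subsequence A: 28, 36, 45, ?, 66 — triangular numbers n(n+1)/2 for n = 7, 8, ….
Subsequence B: 8, -16, 32, -64 — geometric, ×-2 each step.
So the missing entry in subsequence A is 55.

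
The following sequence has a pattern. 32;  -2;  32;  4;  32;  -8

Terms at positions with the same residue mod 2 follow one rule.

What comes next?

Positions 1, 3, 5, … form one subsequence and positions 2, 4, 6, … form another.
Track A: 32, 32, 32. Constant 32.
Track B: -2, 4, -8. Geometric with ratio -2.
Position 7 falls in track A as its term 4, giving 32.

32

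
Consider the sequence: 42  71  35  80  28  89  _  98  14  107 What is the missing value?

Positions 1, 3, 5, … form one subsequence and positions 2, 4, 6, … form another.
Track A is 42, 35, 28, ?, 14, which is subtracting 7 each time.
Track B is 71, 80, 89, 98, 107, which is adding 9 each time.
So the missing entry in track A is 21.

21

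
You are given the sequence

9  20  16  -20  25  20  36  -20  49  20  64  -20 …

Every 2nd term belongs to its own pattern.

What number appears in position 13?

81

Taking every 2nd term gives 2 separate tracks.
Stream A: 9, 16, 25, 36, 49, 64 (perfect squares starting at 3²).
Stream B: 20, -20, 20, -20, 20, -20 (oscillating between 20 and -20).
Term 13 comes from stream A (its 7th entry): 81.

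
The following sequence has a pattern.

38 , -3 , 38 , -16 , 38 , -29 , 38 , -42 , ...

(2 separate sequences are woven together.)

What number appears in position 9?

38

The terms cycle through 2 interleaved subsequences.
Track A: 38, 38, 38, 38. The constant sequence 38.
Track B: -3, -16, -29, -42. Arithmetic with common difference −13.
Position 9 → track A, term 5 = 38.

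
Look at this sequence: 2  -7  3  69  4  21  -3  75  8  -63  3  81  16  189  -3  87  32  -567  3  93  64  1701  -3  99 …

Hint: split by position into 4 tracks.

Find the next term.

Taking every 4th term gives 4 separate tracks.
Track A is 2, 4, 8, 16, 32, 64, which is powers 2^1, 2^2, 2^3, ….
Track B is -7, 21, -63, 189, -567, 1701, which is geometric with ratio -3.
Track C is 3, -3, 3, -3, 3, -3, which is alternating ±3.
Track D is 69, 75, 81, 87, 93, 99, which is linear: a_n = 63 + 6·n.
The 25th slot belongs to track A; its 7th term is 128.

128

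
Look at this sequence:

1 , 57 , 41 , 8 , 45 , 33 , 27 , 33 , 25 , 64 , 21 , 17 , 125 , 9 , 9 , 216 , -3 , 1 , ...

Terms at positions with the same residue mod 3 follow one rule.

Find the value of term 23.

Taking every 3rd term gives 3 separate tracks.
Track A: 1, 8, 27, 64, 125, 216 (consecutive cubes n³ from n = 1).
Track B: 57, 45, 33, 21, 9, -3 (linear: a_n = 69 − 12·n).
Track C: 41, 33, 25, 17, 9, 1 (arithmetic, step −8).
Term 23 comes from track B (its 8th entry): -27.

-27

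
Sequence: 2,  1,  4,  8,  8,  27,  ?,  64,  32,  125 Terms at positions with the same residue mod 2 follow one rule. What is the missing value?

16

The terms cycle through 2 interleaved subsequences.
Stream A: 2, 4, 8, ?, 32. Successive powers of 2.
Stream B: 1, 8, 27, 64, 125. Consecutive cubes n³ from n = 1.
Filling stream A at index 4 by its rule yields 16.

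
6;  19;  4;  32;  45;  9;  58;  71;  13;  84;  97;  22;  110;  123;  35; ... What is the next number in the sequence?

136

Positions follow the repeating pattern AAB; grouping by letter gives 2 tracks.
Track A: 6, 19, 32, 45, 58, 71, 84, 97, 110, 123 — arithmetic with common difference +13.
Track B: 4, 9, 13, 22, 35 — Fibonacci-style (each term is the sum of the two before it).
Term 16 comes from track A (its 11th entry): 136.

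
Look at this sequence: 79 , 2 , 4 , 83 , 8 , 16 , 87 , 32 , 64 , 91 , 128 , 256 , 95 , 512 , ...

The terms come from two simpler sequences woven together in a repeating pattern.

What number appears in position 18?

Positions follow the repeating pattern ABB; grouping by letter gives 2 tracks.
Track A is 79, 83, 87, 91, 95, which is adding 4 each time.
Track B is 2, 4, 8, 16, 32, 64, 128, 256, 512, which is powers 2^1, 2^2, 2^3, ….
Term 18 comes from track B (its 12th entry): 4096.

4096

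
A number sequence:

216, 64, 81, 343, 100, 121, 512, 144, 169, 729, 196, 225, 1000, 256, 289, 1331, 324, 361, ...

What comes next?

1728

Reading positions in blocks of 3 reveals the pattern ABB — 2 tracks woven together.
Track A = 216, 343, 512, 729, 1000, 1331: the cubes 6³, 7³, 8³, ….
Track B = 64, 81, 100, 121, 144, 169, 196, 225, 256, 289, 324, 361: the squares 8², 9², 10², ….
Position 19 → track A, term 7 = 1728.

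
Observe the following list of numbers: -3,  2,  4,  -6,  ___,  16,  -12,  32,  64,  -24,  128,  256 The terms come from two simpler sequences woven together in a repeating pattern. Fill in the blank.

The slot pattern repeats as ABB (period 3), so there are 2 interleaved tracks.
Track A = -3, -6, -12, -24: geometric, ×2 each step.
Track B = 2, 4, ?, 16, 32, 64, 128, 256: powers of 2.
The gap is track B's term 3; the rule gives 8.

8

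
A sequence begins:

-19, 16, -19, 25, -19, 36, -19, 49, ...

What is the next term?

-19

Taking every 2nd term gives 2 separate tracks.
Track A = -19, -19, -19, -19: the constant sequence -19.
Track B = 16, 25, 36, 49: perfect squares starting at 4².
Position 9 → track A, term 5 = -19.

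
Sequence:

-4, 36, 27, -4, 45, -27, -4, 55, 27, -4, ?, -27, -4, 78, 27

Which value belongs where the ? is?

Split by position mod 3: positions 1, 4, 7, … form one track, and each other residue class forms its own.
Stream A is -4, -4, -4, -4, -4, which is the constant sequence -4.
Stream B is 36, 45, 55, ?, 78, which is the triangular numbers T_8, T_9, ….
Stream C is 27, -27, 27, -27, 27, which is oscillating between 27 and -27.
Stream B's pattern makes the blank 66.

66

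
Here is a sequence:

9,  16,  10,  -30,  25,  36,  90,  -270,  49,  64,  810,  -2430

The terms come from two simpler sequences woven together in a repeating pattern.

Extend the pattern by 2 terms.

81, 100

The slot pattern repeats as AABB (period 4), so there are 2 interleaved tracks.
Stream A: 9, 16, 25, 36, 49, 64. Perfect squares starting at 3².
Stream B: 10, -30, 90, -270, 810, -2430. A geometric progression (common ratio -3).
Position 13 → stream A, term 7 = 81.
Position 14 → stream A, term 8 = 100.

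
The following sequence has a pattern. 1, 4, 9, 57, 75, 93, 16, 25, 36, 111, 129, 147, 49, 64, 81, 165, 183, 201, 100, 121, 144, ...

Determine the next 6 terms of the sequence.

Reading positions in blocks of 6 reveals the pattern AAABBB — 2 tracks woven together.
Subsequence A = 1, 4, 9, 16, 25, 36, 49, 64, 81, 100, 121, 144: perfect squares starting at 1².
Subsequence B = 57, 75, 93, 111, 129, 147, 165, 183, 201: arithmetic, step +18.
The 22nd slot belongs to subsequence B; its 10th term is 219.
Position 23 → subsequence B, term 11 = 237.
Position 24 falls in subsequence B as its term 12, giving 255.
The 25th slot belongs to subsequence A; its 13th term is 169.
Position 26 → subsequence A, term 14 = 196.
The 27th slot belongs to subsequence A; its 15th term is 225.

219, 237, 255, 169, 196, 225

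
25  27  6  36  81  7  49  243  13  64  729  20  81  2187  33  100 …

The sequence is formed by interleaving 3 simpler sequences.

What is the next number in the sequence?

6561

Split by position mod 3 into 3 tracks.
Track A is 25, 36, 49, 64, 81, 100, which is the squares 5², 6², 7², ….
Track B is 27, 81, 243, 729, 2187, which is powers 3^3, 3^4, 3^5, ….
Track C is 6, 7, 13, 20, 33, which is Fibonacci-style (each term is the sum of the two before it).
Term 17 comes from track B (its 6th entry): 6561.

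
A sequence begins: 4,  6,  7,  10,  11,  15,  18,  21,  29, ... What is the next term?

28

Odd-indexed and even-indexed terms follow separate rules.
Track A: 4, 7, 11, 18, 29 — Fibonacci-style (each term is the sum of the two before it).
Track B: 6, 10, 15, 21 — triangular numbers n(n+1)/2 for n = 3, 4, ….
Position 10 → track B, term 5 = 28.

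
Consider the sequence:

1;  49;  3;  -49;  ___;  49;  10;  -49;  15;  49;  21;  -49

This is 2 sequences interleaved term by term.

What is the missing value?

6

Odd-indexed and even-indexed terms follow separate rules.
Subsequence A: 1, 3, ?, 10, 15, 21 (triangular numbers n(n+1)/2 for n = 1, 2, …).
Subsequence B: 49, -49, 49, -49, 49, -49 (alternating ±49).
So the missing entry in subsequence A is 6.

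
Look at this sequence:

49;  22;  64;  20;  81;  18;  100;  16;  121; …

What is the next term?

14

Odd-indexed and even-indexed terms follow separate rules.
Track A = 49, 64, 81, 100, 121: the squares 7², 8², 9², ….
Track B = 22, 20, 18, 16: arithmetic with common difference −2.
The 10th slot belongs to track B; its 5th term is 14.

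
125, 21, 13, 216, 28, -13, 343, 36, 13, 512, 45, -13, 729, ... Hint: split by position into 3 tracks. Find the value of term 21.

Taking every 3rd term gives 3 separate tracks.
Stream A: 125, 216, 343, 512, 729. The cubes 5³, 6³, 7³, ….
Stream B: 21, 28, 36, 45. The triangular numbers T_6, T_7, ….
Stream C: 13, -13, 13, -13. Oscillating between 13 and -13.
Position 21 falls in stream C as its term 7, giving 13.

13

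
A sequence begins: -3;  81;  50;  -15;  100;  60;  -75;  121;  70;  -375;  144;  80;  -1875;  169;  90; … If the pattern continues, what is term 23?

256

Read the sequence 3 terms at a time; column i is its own pattern.
Track A: -3, -15, -75, -375, -1875 — a geometric progression (common ratio 5).
Track B: 81, 100, 121, 144, 169 — consecutive squares n² from n = 9.
Track C: 50, 60, 70, 80, 90 — arithmetic with common difference +10.
Position 23 → track B, term 8 = 256.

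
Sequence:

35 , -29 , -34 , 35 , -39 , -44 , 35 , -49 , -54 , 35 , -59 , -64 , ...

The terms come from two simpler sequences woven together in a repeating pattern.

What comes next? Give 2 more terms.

Positions follow the repeating pattern ABB; grouping by letter gives 2 tracks.
Stream A is 35, 35, 35, 35, which is constant 35.
Stream B is -29, -34, -39, -44, -49, -54, -59, -64, which is arithmetic, step −5.
Term 13 comes from stream A (its 5th entry): 35.
Term 14 comes from stream B (its 9th entry): -69.

35, -69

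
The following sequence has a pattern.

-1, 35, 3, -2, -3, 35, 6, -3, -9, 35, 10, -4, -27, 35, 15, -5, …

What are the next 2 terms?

The terms cycle through 4 interleaved subsequences.
Subsequence A: -1, -3, -9, -27. Geometric, ×3 each step.
Subsequence B: 35, 35, 35, 35. The constant sequence 35.
Subsequence C: 3, 6, 10, 15. The triangular numbers T_2, T_3, ….
Subsequence D: -2, -3, -4, -5. Arithmetic, step −1.
Position 17 falls in subsequence A as its term 5, giving -81.
The 18th slot belongs to subsequence B; its 5th term is 35.

-81, 35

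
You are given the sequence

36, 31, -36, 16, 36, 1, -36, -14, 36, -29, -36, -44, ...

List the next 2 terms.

Positions 1, 3, 5, … form one subsequence and positions 2, 4, 6, … form another.
Track A: 36, -36, 36, -36, 36, -36. Oscillating between 36 and -36.
Track B: 31, 16, 1, -14, -29, -44. Arithmetic with common difference −15.
Term 13 comes from track A (its 7th entry): 36.
Position 14 falls in track B as its term 7, giving -59.

36, -59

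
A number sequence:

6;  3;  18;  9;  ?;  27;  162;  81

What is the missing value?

54

Split by position mod 2 into 2 tracks.
Subsequence A: 6, 18, ?, 162. A geometric progression (common ratio 3).
Subsequence B: 3, 9, 27, 81. Powers 3^1, 3^2, 3^3, ….
Filling subsequence A at index 3 by its rule yields 54.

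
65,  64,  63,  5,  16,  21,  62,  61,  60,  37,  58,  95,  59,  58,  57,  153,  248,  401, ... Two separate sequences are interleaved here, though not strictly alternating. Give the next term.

Positions follow the repeating pattern AAABBB; grouping by letter gives 2 tracks.
Track A: 65, 64, 63, 62, 61, 60, 59, 58, 57 (arithmetic, step −1).
Track B: 5, 16, 21, 37, 58, 95, 153, 248, 401 (a Fibonacci-like recurrence a_n = a_{n-1} + a_{n-2}).
Term 19 comes from track A (its 10th entry): 56.

56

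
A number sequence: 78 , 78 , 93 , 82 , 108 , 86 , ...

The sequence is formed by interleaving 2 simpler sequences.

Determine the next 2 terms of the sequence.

Split by position mod 2 into 2 tracks.
Track A: 78, 93, 108 (adding 15 each time).
Track B: 78, 82, 86 (arithmetic, step +4).
The 7th slot belongs to track A; its 4th term is 123.
Term 8 comes from track B (its 4th entry): 90.

123, 90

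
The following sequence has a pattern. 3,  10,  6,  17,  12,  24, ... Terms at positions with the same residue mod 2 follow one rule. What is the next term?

24

Taking every 2nd term gives 2 separate tracks.
Stream A: 3, 6, 12. Multiplying by 2 each time.
Stream B: 10, 17, 24. Linear: a_n = 3 + 7·n.
Term 7 comes from stream A (its 4th entry): 24.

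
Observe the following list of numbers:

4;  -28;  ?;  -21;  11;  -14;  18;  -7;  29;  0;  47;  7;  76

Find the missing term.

Odd-indexed and even-indexed terms follow separate rules.
Track A is 4, ?, 11, 18, 29, 47, 76, which is Fibonacci-style (each term is the sum of the two before it).
Track B is -28, -21, -14, -7, 0, 7, which is arithmetic with common difference +7.
Track A's pattern makes the blank 7.

7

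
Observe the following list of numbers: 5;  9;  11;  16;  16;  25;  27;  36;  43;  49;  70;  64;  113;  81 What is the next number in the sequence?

Taking every 2nd term gives 2 separate tracks.
Stream A: 5, 11, 16, 27, 43, 70, 113. Each term equals the sum of the previous two.
Stream B: 9, 16, 25, 36, 49, 64, 81. The squares 3², 4², 5², ….
Position 15 → stream A, term 8 = 183.

183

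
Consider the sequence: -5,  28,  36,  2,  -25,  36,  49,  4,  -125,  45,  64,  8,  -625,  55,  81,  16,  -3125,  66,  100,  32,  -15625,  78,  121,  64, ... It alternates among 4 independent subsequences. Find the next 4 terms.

Split by position mod 4: positions 1, 5, 9, … form one track, and each other residue class forms its own.
Track A: -5, -25, -125, -625, -3125, -15625 (a geometric progression (common ratio 5)).
Track B: 28, 36, 45, 55, 66, 78 (the triangular numbers T_7, T_8, …).
Track C: 36, 49, 64, 81, 100, 121 (consecutive squares n² from n = 6).
Track D: 2, 4, 8, 16, 32, 64 (successive powers of 2).
Position 25 falls in track A as its term 7, giving -78125.
Position 26 falls in track B as its term 7, giving 91.
Term 27 comes from track C (its 7th entry): 144.
Position 28 falls in track D as its term 7, giving 128.

-78125, 91, 144, 128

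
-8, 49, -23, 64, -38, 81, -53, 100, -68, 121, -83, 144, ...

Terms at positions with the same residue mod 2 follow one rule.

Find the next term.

-98

Positions 1, 3, 5, … form one subsequence and positions 2, 4, 6, … form another.
Subsequence A: -8, -23, -38, -53, -68, -83. Linear: a_n = 7 − 15·n.
Subsequence B: 49, 64, 81, 100, 121, 144. Perfect squares starting at 7².
Term 13 comes from subsequence A (its 7th entry): -98.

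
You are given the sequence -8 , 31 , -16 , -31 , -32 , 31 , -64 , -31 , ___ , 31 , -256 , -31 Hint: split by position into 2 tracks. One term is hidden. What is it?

-128

Split by position mod 2 into 2 tracks.
Subsequence A: -8, -16, -32, -64, ?, -256 — geometric with ratio 2.
Subsequence B: 31, -31, 31, -31, 31, -31 — alternating ±31.
The gap is subsequence A's term 5; the rule gives -128.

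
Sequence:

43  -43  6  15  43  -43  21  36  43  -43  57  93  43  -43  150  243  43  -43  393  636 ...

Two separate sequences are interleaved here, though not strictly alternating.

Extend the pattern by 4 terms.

43, -43, 1029, 1665

Positions follow the repeating pattern AABB; grouping by letter gives 2 tracks.
Track A: 43, -43, 43, -43, 43, -43, 43, -43, 43, -43 (the oscillation 43·(−1)^(n+1)).
Track B: 6, 15, 21, 36, 57, 93, 150, 243, 393, 636 (Fibonacci-style (each term is the sum of the two before it)).
Term 21 comes from track A (its 11th entry): 43.
Term 22 comes from track A (its 12th entry): -43.
Term 23 comes from track B (its 11th entry): 1029.
Term 24 comes from track B (its 12th entry): 1665.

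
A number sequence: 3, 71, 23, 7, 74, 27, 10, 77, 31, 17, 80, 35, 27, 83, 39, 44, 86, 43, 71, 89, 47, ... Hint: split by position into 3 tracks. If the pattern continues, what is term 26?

95

Split by position mod 3 into 3 tracks.
Track A: 3, 7, 10, 17, 27, 44, 71 — each term equals the sum of the previous two.
Track B: 71, 74, 77, 80, 83, 86, 89 — adding 3 each time.
Track C: 23, 27, 31, 35, 39, 43, 47 — linear: a_n = 19 + 4·n.
Position 26 → track B, term 9 = 95.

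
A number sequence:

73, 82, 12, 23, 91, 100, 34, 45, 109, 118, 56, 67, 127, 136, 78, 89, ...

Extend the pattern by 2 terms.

145, 154

Reading positions in blocks of 4 reveals the pattern AABB — 2 tracks woven together.
Track A = 73, 82, 91, 100, 109, 118, 127, 136: adding 9 each time.
Track B = 12, 23, 34, 45, 56, 67, 78, 89: adding 11 each time.
The 17th slot belongs to track A; its 9th term is 145.
Term 18 comes from track A (its 10th entry): 154.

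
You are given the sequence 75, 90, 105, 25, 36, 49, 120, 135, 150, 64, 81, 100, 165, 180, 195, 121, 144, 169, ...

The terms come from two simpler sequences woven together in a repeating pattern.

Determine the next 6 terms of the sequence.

The slot pattern repeats as AAABBB (period 6), so there are 2 interleaved tracks.
Track A: 75, 90, 105, 120, 135, 150, 165, 180, 195 — adding 15 each time.
Track B: 25, 36, 49, 64, 81, 100, 121, 144, 169 — the squares 5², 6², 7², ….
Position 19 falls in track A as its term 10, giving 210.
Term 20 comes from track A (its 11th entry): 225.
The 21st slot belongs to track A; its 12th term is 240.
Position 22 → track B, term 10 = 196.
Position 23 → track B, term 11 = 225.
Position 24 → track B, term 12 = 256.

210, 225, 240, 196, 225, 256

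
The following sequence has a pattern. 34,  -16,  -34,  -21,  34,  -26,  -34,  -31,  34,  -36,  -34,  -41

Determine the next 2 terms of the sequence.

34, -46

Taking every 2nd term gives 2 separate tracks.
Track A is 34, -34, 34, -34, 34, -34, which is alternating ±34.
Track B is -16, -21, -26, -31, -36, -41, which is arithmetic, step −5.
Term 13 comes from track A (its 7th entry): 34.
Term 14 comes from track B (its 7th entry): -46.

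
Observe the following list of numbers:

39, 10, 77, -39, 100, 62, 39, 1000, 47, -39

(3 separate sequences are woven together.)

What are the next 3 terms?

Split by position mod 3: positions 1, 4, 7, … form one track, and each other residue class forms its own.
Track A: 39, -39, 39, -39. Oscillating between 39 and -39.
Track B: 10, 100, 1000. Powers 10^1, 10^2, 10^3, ….
Track C: 77, 62, 47. Arithmetic with common difference −15.
Position 11 falls in track B as its term 4, giving 10000.
Term 12 comes from track C (its 4th entry): 32.
Term 13 comes from track A (its 5th entry): 39.

10000, 32, 39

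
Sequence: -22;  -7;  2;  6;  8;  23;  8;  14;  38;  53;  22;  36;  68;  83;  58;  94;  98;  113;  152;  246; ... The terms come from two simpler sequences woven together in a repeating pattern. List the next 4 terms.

Reading positions in blocks of 4 reveals the pattern AABB — 2 tracks woven together.
Stream A: -22, -7, 8, 23, 38, 53, 68, 83, 98, 113. Arithmetic, step +15.
Stream B: 2, 6, 8, 14, 22, 36, 58, 94, 152, 246. Fibonacci-style (each term is the sum of the two before it).
The 21st slot belongs to stream A; its 11th term is 128.
Term 22 comes from stream A (its 12th entry): 143.
The 23rd slot belongs to stream B; its 11th term is 398.
Position 24 → stream B, term 12 = 644.

128, 143, 398, 644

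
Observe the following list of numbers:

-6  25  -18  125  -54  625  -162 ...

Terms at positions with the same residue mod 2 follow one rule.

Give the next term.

The terms cycle through 2 interleaved subsequences.
Subsequence A: -6, -18, -54, -162 (geometric with ratio 3).
Subsequence B: 25, 125, 625 (powers of 5).
The 8th slot belongs to subsequence B; its 4th term is 3125.

3125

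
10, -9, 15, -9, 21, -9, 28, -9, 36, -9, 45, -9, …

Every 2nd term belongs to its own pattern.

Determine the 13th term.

Taking every 2nd term gives 2 separate tracks.
Track A = 10, 15, 21, 28, 36, 45: triangular numbers starting at T_4.
Track B = -9, -9, -9, -9, -9, -9: always -9.
Term 13 comes from track A (its 7th entry): 55.

55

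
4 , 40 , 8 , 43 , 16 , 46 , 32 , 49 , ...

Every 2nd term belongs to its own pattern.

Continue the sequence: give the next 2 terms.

64, 52

Positions 1, 3, 5, … form one subsequence and positions 2, 4, 6, … form another.
Stream A: 4, 8, 16, 32 (powers of 2).
Stream B: 40, 43, 46, 49 (arithmetic, step +3).
The 9th slot belongs to stream A; its 5th term is 64.
Term 10 comes from stream B (its 5th entry): 52.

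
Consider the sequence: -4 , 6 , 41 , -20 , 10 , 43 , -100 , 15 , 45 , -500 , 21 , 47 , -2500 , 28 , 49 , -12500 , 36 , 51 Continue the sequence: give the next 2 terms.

-62500, 45

Taking every 3rd term gives 3 separate tracks.
Stream A is -4, -20, -100, -500, -2500, -12500, which is a geometric progression (common ratio 5).
Stream B is 6, 10, 15, 21, 28, 36, which is triangular numbers n(n+1)/2 for n = 3, 4, ….
Stream C is 41, 43, 45, 47, 49, 51, which is adding 2 each time.
Position 19 → stream A, term 7 = -62500.
The 20th slot belongs to stream B; its 7th term is 45.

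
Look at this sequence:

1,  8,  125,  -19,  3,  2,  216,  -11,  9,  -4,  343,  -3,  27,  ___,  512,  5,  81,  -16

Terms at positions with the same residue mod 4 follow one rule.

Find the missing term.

Split by position mod 4: positions 1, 5, 9, … form one track, and each other residue class forms its own.
Stream A is 1, 3, 9, 27, 81, which is successive powers of 3.
Stream B is 8, 2, -4, ?, -16, which is linear: a_n = 14 − 6·n.
Stream C is 125, 216, 343, 512, which is consecutive cubes n³ from n = 5.
Stream D is -19, -11, -3, 5, which is arithmetic, step +8.
Stream B's pattern makes the blank -10.

-10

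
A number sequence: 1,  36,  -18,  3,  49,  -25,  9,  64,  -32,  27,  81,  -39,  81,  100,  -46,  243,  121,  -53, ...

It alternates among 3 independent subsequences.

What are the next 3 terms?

Taking every 3rd term gives 3 separate tracks.
Track A = 1, 3, 9, 27, 81, 243: powers of 3.
Track B = 36, 49, 64, 81, 100, 121: perfect squares starting at 6².
Track C = -18, -25, -32, -39, -46, -53: linear: a_n = -11 − 7·n.
Position 19 falls in track A as its term 7, giving 729.
The 20th slot belongs to track B; its 7th term is 144.
Position 21 falls in track C as its term 7, giving -60.

729, 144, -60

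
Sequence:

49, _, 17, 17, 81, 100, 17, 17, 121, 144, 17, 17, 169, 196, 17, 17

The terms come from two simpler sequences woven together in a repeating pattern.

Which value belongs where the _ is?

64

Positions follow the repeating pattern AABB; grouping by letter gives 2 tracks.
Track A: 49, ?, 81, 100, 121, 144, 169, 196. The squares 7², 8², 9², ….
Track B: 17, 17, 17, 17, 17, 17, 17, 17. Constant 17.
Filling track A at index 2 by its rule yields 64.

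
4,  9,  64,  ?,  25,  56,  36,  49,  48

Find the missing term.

16

The slot pattern repeats as AAB (period 3), so there are 2 interleaved tracks.
Track A: 4, 9, ?, 25, 36, 49. The squares 2², 3², 4², ….
Track B: 64, 56, 48. Arithmetic, step −8.
Filling track A at index 3 by its rule yields 16.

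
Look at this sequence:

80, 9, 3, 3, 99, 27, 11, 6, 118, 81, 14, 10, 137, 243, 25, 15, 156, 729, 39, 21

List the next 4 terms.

175, 2187, 64, 28

Split by position mod 4: positions 1, 5, 9, … form one track, and each other residue class forms its own.
Subsequence A: 80, 99, 118, 137, 156. Arithmetic with common difference +19.
Subsequence B: 9, 27, 81, 243, 729. Successive powers of 3.
Subsequence C: 3, 11, 14, 25, 39. A Fibonacci-like recurrence a_n = a_{n-1} + a_{n-2}.
Subsequence D: 3, 6, 10, 15, 21. Triangular numbers starting at T_2.
The 21st slot belongs to subsequence A; its 6th term is 175.
Position 22 → subsequence B, term 6 = 2187.
Position 23 → subsequence C, term 6 = 64.
Position 24 falls in subsequence D as its term 6, giving 28.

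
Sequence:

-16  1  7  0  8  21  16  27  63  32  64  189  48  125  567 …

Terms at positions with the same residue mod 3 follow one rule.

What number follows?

64

Split by position mod 3 into 3 tracks.
Track A: -16, 0, 16, 32, 48 — adding 16 each time.
Track B: 1, 8, 27, 64, 125 — the cubes 1³, 2³, 3³, ….
Track C: 7, 21, 63, 189, 567 — multiplying by 3 each time.
Term 16 comes from track A (its 6th entry): 64.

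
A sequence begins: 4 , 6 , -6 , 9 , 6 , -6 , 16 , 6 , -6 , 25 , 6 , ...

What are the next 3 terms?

-6, 36, 6

The slot pattern repeats as ABB (period 3), so there are 2 interleaved tracks.
Subsequence A: 4, 9, 16, 25. Perfect squares starting at 2².
Subsequence B: 6, -6, 6, -6, 6, -6, 6. The oscillation 6·(−1)^(n+1).
Term 12 comes from subsequence B (its 8th entry): -6.
Position 13 falls in subsequence A as its term 5, giving 36.
Position 14 → subsequence B, term 9 = 6.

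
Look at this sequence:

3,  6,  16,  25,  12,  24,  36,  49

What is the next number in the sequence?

48

Positions follow the repeating pattern AABB; grouping by letter gives 2 tracks.
Track A = 3, 6, 12, 24: geometric with ratio 2.
Track B = 16, 25, 36, 49: consecutive squares n² from n = 4.
Position 9 → track A, term 5 = 48.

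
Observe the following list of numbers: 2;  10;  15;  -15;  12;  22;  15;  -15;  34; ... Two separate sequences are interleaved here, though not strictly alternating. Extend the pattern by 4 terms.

56, 15, -15, 90

The slot pattern repeats as AABB (period 4), so there are 2 interleaved tracks.
Track A: 2, 10, 12, 22, 34. Fibonacci-style (each term is the sum of the two before it).
Track B: 15, -15, 15, -15. The oscillation 15·(−1)^(n+1).
Term 10 comes from track A (its 6th entry): 56.
The 11th slot belongs to track B; its 5th term is 15.
Term 12 comes from track B (its 6th entry): -15.
Position 13 → track A, term 7 = 90.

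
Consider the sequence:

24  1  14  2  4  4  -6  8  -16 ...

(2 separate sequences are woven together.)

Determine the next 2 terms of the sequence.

16, -26

Split by position mod 2 into 2 tracks.
Stream A = 24, 14, 4, -6, -16: arithmetic, step −10.
Stream B = 1, 2, 4, 8: successive powers of 2.
Term 10 comes from stream B (its 5th entry): 16.
The 11th slot belongs to stream A; its 6th term is -26.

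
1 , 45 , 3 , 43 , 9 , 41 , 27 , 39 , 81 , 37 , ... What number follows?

Odd-indexed and even-indexed terms follow separate rules.
Subsequence A: 1, 3, 9, 27, 81 — powers 3^0, 3^1, 3^2, ….
Subsequence B: 45, 43, 41, 39, 37 — linear: a_n = 47 − 2·n.
Position 11 → subsequence A, term 6 = 243.

243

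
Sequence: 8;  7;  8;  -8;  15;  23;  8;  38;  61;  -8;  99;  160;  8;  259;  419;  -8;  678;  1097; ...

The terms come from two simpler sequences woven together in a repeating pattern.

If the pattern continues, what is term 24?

7519

Reading positions in blocks of 3 reveals the pattern ABB — 2 tracks woven together.
Subsequence A: 8, -8, 8, -8, 8, -8 — alternating ±8.
Subsequence B: 7, 8, 15, 23, 38, 61, 99, 160, 259, 419, 678, 1097 — Fibonacci-style (each term is the sum of the two before it).
The 24th slot belongs to subsequence B; its 16th term is 7519.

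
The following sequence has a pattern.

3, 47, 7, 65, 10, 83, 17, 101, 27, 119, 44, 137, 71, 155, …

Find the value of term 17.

Split by position mod 2 into 2 tracks.
Track A: 3, 7, 10, 17, 27, 44, 71 — a Fibonacci-like recurrence a_n = a_{n-1} + a_{n-2}.
Track B: 47, 65, 83, 101, 119, 137, 155 — adding 18 each time.
The 17th slot belongs to track A; its 9th term is 186.

186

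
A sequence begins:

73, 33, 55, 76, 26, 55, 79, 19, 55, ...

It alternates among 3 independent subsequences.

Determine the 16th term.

Read the sequence 3 terms at a time; column i is its own pattern.
Subsequence A is 73, 76, 79, which is arithmetic with common difference +3.
Subsequence B is 33, 26, 19, which is arithmetic, step −7.
Subsequence C is 55, 55, 55, which is constant 55.
Position 16 falls in subsequence A as its term 6, giving 88.

88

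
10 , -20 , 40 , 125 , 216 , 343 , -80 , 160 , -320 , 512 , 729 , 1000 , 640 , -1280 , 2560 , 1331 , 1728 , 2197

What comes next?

-5120

Positions follow the repeating pattern AAABBB; grouping by letter gives 2 tracks.
Stream A: 10, -20, 40, -80, 160, -320, 640, -1280, 2560 — a geometric progression (common ratio -2).
Stream B: 125, 216, 343, 512, 729, 1000, 1331, 1728, 2197 — the cubes 5³, 6³, 7³, ….
The 19th slot belongs to stream A; its 10th term is -5120.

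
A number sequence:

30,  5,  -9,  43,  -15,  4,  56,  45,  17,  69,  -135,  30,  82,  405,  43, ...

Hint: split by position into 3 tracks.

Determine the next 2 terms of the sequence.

95, -1215

The terms cycle through 3 interleaved subsequences.
Subsequence A = 30, 43, 56, 69, 82: adding 13 each time.
Subsequence B = 5, -15, 45, -135, 405: geometric with ratio -3.
Subsequence C = -9, 4, 17, 30, 43: arithmetic, step +13.
The 16th slot belongs to subsequence A; its 6th term is 95.
Position 17 → subsequence B, term 6 = -1215.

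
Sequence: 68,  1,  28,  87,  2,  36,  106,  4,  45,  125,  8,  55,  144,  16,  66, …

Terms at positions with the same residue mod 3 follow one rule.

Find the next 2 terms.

Read the sequence 3 terms at a time; column i is its own pattern.
Subsequence A = 68, 87, 106, 125, 144: adding 19 each time.
Subsequence B = 1, 2, 4, 8, 16: powers 2^0, 2^1, 2^2, ….
Subsequence C = 28, 36, 45, 55, 66: triangular numbers n(n+1)/2 for n = 7, 8, ….
Position 16 falls in subsequence A as its term 6, giving 163.
Position 17 → subsequence B, term 6 = 32.

163, 32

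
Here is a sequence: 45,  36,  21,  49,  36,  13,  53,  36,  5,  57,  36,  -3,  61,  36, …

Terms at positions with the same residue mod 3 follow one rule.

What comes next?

The terms cycle through 3 interleaved subsequences.
Track A: 45, 49, 53, 57, 61 (linear: a_n = 41 + 4·n).
Track B: 36, 36, 36, 36, 36 (always 36).
Track C: 21, 13, 5, -3 (linear: a_n = 29 − 8·n).
Term 15 comes from track C (its 5th entry): -11.

-11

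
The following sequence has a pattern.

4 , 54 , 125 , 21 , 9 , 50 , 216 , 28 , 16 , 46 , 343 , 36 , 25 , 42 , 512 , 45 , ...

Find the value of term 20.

55

Split by position mod 4: positions 1, 5, 9, … form one track, and each other residue class forms its own.
Track A: 4, 9, 16, 25 — perfect squares starting at 2².
Track B: 54, 50, 46, 42 — subtracting 4 each time.
Track C: 125, 216, 343, 512 — the cubes 5³, 6³, 7³, ….
Track D: 21, 28, 36, 45 — triangular numbers starting at T_6.
Term 20 comes from track D (its 5th entry): 55.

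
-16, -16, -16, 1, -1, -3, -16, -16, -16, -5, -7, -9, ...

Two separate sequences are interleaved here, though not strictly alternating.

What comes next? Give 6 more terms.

Positions follow the repeating pattern AAABBB; grouping by letter gives 2 tracks.
Stream A = -16, -16, -16, -16, -16, -16: always -16.
Stream B = 1, -1, -3, -5, -7, -9: arithmetic, step −2.
Position 13 → stream A, term 7 = -16.
Position 14 → stream A, term 8 = -16.
The 15th slot belongs to stream A; its 9th term is -16.
Position 16 → stream B, term 7 = -11.
Position 17 falls in stream B as its term 8, giving -13.
Term 18 comes from stream B (its 9th entry): -15.

-16, -16, -16, -11, -13, -15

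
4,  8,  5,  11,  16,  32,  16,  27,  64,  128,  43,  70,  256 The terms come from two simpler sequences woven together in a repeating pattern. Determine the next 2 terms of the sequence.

Reading positions in blocks of 4 reveals the pattern AABB — 2 tracks woven together.
Track A: 4, 8, 16, 32, 64, 128, 256 — powers of 2.
Track B: 5, 11, 16, 27, 43, 70 — a Fibonacci-like recurrence a_n = a_{n-1} + a_{n-2}.
The 14th slot belongs to track A; its 8th term is 512.
Term 15 comes from track B (its 7th entry): 113.

512, 113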